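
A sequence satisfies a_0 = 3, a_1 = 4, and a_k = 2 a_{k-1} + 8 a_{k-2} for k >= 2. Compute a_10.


The characteristic equation is t^2 - 2 t - 8 = 0, with roots r_1 = 4 and r_2 = -2 (so c_1 = r_1 + r_2, c_2 = -r_1 r_2 as required).
One can use the closed form a_n = A r_1^n + B r_2^n, but direct iteration is more reliable:
a_0 = 3, a_1 = 4, a_2 = 32, a_3 = 96, a_4 = 448, a_5 = 1664, a_6 = 6912, a_7 = 27136, a_8 = 109568, a_9 = 436224, a_10 = 1748992.
So a_10 = 1748992.

1748992


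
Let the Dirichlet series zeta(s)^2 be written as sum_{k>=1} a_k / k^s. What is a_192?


The Dirichlet convolution of the constant function 1 with itself gives (1 * 1)(k) = sum_{d | k} 1 = d(k), the number of positive divisors of k.
Since zeta(s) = sum_{k>=1} 1/k^s, we have zeta(s)^2 = sum_{k>=1} d(k)/k^s, so a_k = d(k).
For k = 192: the divisors are 1, 2, 3, 4, 6, 8, 12, 16, 24, 32, 48, 64, 96, 192.
Count = 14.

14


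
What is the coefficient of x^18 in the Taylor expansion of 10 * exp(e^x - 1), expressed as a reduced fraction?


exp(e^x - 1) = sum_{k>=0} Bell_k x^k / k!, where Bell_k is the k-th Bell number.
So the coefficient of x^18 is 10 * Bell_18 / 18!.
Computing: Bell_18 = 682076806159 and 18! = 6402373705728000, giving
10 * 682076806159/6402373705728000 = 97439543737/91462481510400.

97439543737/91462481510400


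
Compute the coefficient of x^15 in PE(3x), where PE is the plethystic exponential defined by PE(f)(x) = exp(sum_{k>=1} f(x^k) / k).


With f(x) = 3x, the exponent is sum_{k>=1} 3 x^k / k = 3 * (-ln(1 - x)). Exponentiating:
PE(3x) = exp(-3 ln(1 - x)) = 1/(1 - x)^3.
By the negative binomial expansion, [x^n] 1/(1 - x)^3 = C(n + 2, 2).
For n = 15: C(17, 2) = 136.

136


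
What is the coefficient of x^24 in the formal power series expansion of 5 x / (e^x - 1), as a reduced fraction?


The exponential generating function for Bernoulli numbers is
x / (e^x - 1) = sum_{k>=0} B_k x^k / k!.
So the coefficient of x^24 in 5 x / (e^x - 1) is 5 B_24 / 24!.
Computing: B_24 = -236364091/2730, 24! = 620448401733239439360000, giving
5 * -236364091/2730 / 620448401733239439360000 = -236364091/338764827346348733890560000.

-236364091/338764827346348733890560000


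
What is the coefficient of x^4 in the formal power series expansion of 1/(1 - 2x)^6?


The general identity 1/(1 - c x)^r = sum_{k>=0} c^k C(k + r - 1, r - 1) x^k follows by substituting y = c x into 1/(1 - y)^r = sum_{k>=0} C(k + r - 1, r - 1) y^k.
For c = 2, r = 6, k = 4:
2^4 * C(9, 5) = 16 * 126 = 2016.

2016


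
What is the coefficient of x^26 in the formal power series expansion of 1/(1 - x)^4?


The negative binomial / multiset identity is
1/(1 - x)^r = sum_{k>=0} C(k + r - 1, r - 1) x^k.
Here r = 4 and k = 26, so the coefficient is
C(26 + 3, 3) = C(29, 3)
= 3654

3654


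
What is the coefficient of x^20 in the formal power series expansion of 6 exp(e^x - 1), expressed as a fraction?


exp(e^x - 1) is the exponential generating function for the Bell numbers Bell_k: exp(e^x - 1) = sum_{k>=0} Bell_k x^k / k!.
So the coefficient of x^20 in 6 exp(e^x - 1) is 6 Bell_20 / 20!.
Computing: Bell_20 = 51724158235372 and 20! = 2432902008176640000, giving
6 * 51724158235372/2432902008176640000 = 263898766507/2068794224640000.

263898766507/2068794224640000


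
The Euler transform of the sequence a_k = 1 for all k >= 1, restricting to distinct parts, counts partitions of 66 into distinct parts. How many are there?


Partitions of 66 into distinct parts can be computed via generating function.
Product (1+x)(1+x^2)(1+x^3)...
The coefficient of x^66 = 20132

20132


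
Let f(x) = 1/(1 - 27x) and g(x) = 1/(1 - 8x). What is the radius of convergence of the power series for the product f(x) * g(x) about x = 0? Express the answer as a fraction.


The radius of 1/(1 - 27x) is 1/27 (nearest singularity at x = 1/27), and the radius of 1/(1 - 8x) is 1/8.
The product f(x)*g(x) = 1/((1 - 27x)(1 - 8x)) has singularities at both 1/27 and 1/8, so its radius of convergence is the distance to the nearest one:
min(1/27, 1/8) = 1/27.

1/27


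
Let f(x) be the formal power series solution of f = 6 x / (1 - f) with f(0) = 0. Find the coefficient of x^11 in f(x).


Apply Lagrange inversion: f = 6 x * phi(f) with phi(t) = 1/(1 - t), so
[x^n] f = 6^n * (1/n) [t^(n-1)] phi(t)^n = 6^n * (1/n) [t^(n-1)] (1 - t)^(-n) = 6^n * (1/n) C(2n - 2, n - 1) = 6^n * C_{n-1}.
For n = 11: C_10 = C(20, 10) / 11 = 184756/11 = 16796.
With the 6^11 = 362797056 factor, the coefficient is 362797056 * 16796 = 6093539352576.

6093539352576


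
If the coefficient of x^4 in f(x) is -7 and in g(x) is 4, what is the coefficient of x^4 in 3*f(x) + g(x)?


Scalar multiplication scales coefficients: 3 * -7 = -21.
Then add the g coefficient: -21 + 4
= -17

-17


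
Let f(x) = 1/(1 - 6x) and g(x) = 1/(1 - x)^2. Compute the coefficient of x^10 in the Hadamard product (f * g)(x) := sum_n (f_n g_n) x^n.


f has coefficients f_k = 6^k. For g = 1/(1 - x)^2 the coefficient is g_k = C(k + 1, 1) = k + 1. The Hadamard coefficient is (f * g)_k = 6^k * (k + 1).
For k = 10: 6^10 * 11 = 60466176 * 11 = 665127936.

665127936


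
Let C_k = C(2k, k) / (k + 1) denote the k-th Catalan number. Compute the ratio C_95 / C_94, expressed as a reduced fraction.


Using C_k = (2k)! / (k! (k+1)!), the ratio C_{k+1}/C_k simplifies to
C_{k+1}/C_k = [(2k+2)! / ((k+1)! (k+2)!)] * [k! (k+1)! / (2k)!]
 = (2k+2)(2k+1) / ((k+1)(k+2)) = 2(2k+1) / (k+2).
For k = 94: 2(2*94 + 1) / (94 + 2) = 378/96 = 63/16.

63/16


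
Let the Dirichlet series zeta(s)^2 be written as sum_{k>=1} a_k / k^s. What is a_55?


The Dirichlet convolution of the constant function 1 with itself gives (1 * 1)(k) = sum_{d | k} 1 = d(k), the number of positive divisors of k.
Since zeta(s) = sum_{k>=1} 1/k^s, we have zeta(s)^2 = sum_{k>=1} d(k)/k^s, so a_k = d(k).
For k = 55: the divisors are 1, 5, 11, 55.
Count = 4.

4


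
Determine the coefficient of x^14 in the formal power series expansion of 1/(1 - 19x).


The geometric series identity gives 1/(1 - c x) = sum_{k>=0} c^k x^k, so the coefficient of x^k is c^k.
Here c = 19 and k = 14.
Computing: 19^14 = 799006685782884121

799006685782884121


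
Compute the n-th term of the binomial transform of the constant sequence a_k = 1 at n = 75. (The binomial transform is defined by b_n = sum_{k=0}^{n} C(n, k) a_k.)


With a_k = 1 for all k, b_n = sum_{k=0}^{n} C(n, k) = 2^n by the binomial theorem.
For n = 75: 2^75 = 37778931862957161709568.

37778931862957161709568


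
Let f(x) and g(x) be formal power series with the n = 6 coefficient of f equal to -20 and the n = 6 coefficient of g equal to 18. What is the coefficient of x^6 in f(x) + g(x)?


Addition of formal power series is termwise.
The coefficient of x^6 in f + g = -20 + 18
= -2

-2


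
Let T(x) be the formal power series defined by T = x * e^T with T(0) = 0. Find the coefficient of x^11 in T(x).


Apply the Lagrange inversion formula: if T = x * phi(T) with phi(t) = e^t, then
[x^n] T = (1/n) [t^(n-1)] phi(t)^n = (1/n) [t^(n-1)] e^(n t) = (1/n) * n^(n-1) / (n-1)! = n^(n-1) / n!.
When c = 1 this is the Cayley count of rooted labeled trees on n vertices, divided by n!.
For n = 11: 11^10 / 11! = 25937424601/39916800 = 2357947691/3628800.

2357947691/3628800


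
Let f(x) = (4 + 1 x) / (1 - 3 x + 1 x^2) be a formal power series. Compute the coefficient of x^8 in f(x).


Write f(x) = sum_{k>=0} a_k x^k. Multiplying both sides by 1 - 3 x + 1 x^2 gives
(1 - 3 x + 1 x^2) sum_{k>=0} a_k x^k = 4 + 1 x.
Matching coefficients:
 x^0: a_0 = 4
 x^1: a_1 - 3 a_0 = 1  =>  a_1 = 3*4 + 1 = 13
 x^k (k >= 2): a_k = 3 a_{k-1} - 1 a_{k-2}.
Iterating: a_2 = 35, a_3 = 92, a_4 = 241, a_5 = 631, a_6 = 1652, a_7 = 4325, a_8 = 11323.
So the coefficient of x^8 is 11323.

11323


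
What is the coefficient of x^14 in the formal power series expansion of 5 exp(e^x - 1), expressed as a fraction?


exp(e^x - 1) is the exponential generating function for the Bell numbers Bell_k: exp(e^x - 1) = sum_{k>=0} Bell_k x^k / k!.
So the coefficient of x^14 in 5 exp(e^x - 1) is 5 Bell_14 / 14!.
Computing: Bell_14 = 190899322 and 14! = 87178291200, giving
5 * 190899322/87178291200 = 95449661/8717829120.

95449661/8717829120


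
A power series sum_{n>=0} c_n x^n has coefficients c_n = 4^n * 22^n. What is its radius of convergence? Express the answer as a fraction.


By the root test (Cauchy-Hadamard), the radius is R = 1 / limsup_n |c_n|^(1/n).
Here |c_n|^(1/n) = (4^n * 22^n)^(1/n) = 4 * 22 = 88 for all n.
So R = 1/88 = 1/88.

1/88


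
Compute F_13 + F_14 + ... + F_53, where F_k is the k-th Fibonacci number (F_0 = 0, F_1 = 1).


Use the identity sum_{k=0}^{N} F_k = F_{N+2} - 1 (which follows from F_{k+2} - F_{k+1} = F_k). Then
sum_{k=13}^{53} F_k = (F_{55} - 1) - (F_{14} - 1) = F_{55} - F_{14}.
Computing: F_{55} = 139583862445, F_{14} = 377, so
Sum = 139583862445 - 377 = 139583862068.

139583862068


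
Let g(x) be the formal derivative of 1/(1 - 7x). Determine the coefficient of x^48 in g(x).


Differentiate termwise: d/dx sum_{k>=0} 7^k x^k = sum_{k>=1} k 7^k x^(k-1) = sum_{j>=0} (j+1) 7^(j+1) x^j.
Equivalently, d/dx [1/(1 - 7x)] = 7/(1 - 7x)^2.
For j = 48: 49 * 7^49 = 49 * 256923577521058878088611477224235621321607 = 12589255298531885026341962383987545444758743.

12589255298531885026341962383987545444758743


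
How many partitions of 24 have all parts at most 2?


Using the generating function (1-x)^(-1)(1-x^2)^(-1),
the coefficient of x^24 counts these restricted partitions.
Result = 13

13


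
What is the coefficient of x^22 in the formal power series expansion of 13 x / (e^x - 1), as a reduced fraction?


The exponential generating function for Bernoulli numbers is
x / (e^x - 1) = sum_{k>=0} B_k x^k / k!.
So the coefficient of x^22 in 13 x / (e^x - 1) is 13 B_22 / 22!.
Computing: B_22 = 854513/138, 22! = 1124000727777607680000, giving
13 * 854513/138 / 1124000727777607680000 = 77683/1084700003030138880000.

77683/1084700003030138880000


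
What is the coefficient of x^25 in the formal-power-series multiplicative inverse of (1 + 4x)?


The inverse is 1/(1 + 4x). Apply the geometric identity 1/(1 - y) = sum_{k>=0} y^k with y = -4x:
1/(1 + 4x) = sum_{k>=0} (-4)^k x^k.
So the coefficient of x^25 is (-4)^25 = -1125899906842624.

-1125899906842624


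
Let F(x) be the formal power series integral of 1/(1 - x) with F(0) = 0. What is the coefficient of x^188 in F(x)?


1/(1 - x) = sum_{k>=0} x^k. Integrating termwise and using F(0) = 0 gives
F(x) = sum_{k>=0} x^(k+1) / (k+1) = sum_{m>=1} x^m / m = -ln(1 - x).
So the coefficient of x^188 is 1/188 = 1/188.

1/188


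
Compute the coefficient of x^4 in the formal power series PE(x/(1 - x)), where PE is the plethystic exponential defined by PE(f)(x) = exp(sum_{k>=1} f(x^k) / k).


For f(x) = x/(1 - x) we have
sum_{k>=1} f(x^k) / k = sum_{k>=1} (1/k) * x^k / (1 - x^k) = sum_{k, m >= 1} x^(k m) / k,
which after exponentiating simplifies to
PE(x/(1 - x)) = prod_{k>=1} 1 / (1 - x^k).
This is the generating function for the partition function p(n), so the coefficient of x^4 is p(4).
Computing p(4) by dynamic programming over parts 1, 2, ..., 4: p(4) = 5.

5


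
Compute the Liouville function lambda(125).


The Liouville function is lambda(k) = (-1)^Omega(k), where Omega(k) counts the prime factors of k with multiplicity.
Factoring: 125 = 5 * 5 * 5, so Omega(125) = 3.
lambda(125) = (-1)^3 = -1.

-1


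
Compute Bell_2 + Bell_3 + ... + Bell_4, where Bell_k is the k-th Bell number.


Recall Bell_k counts set partitions of a k-set (with Bell_0 = 1 by convention).
Bell_2 through Bell_4: 2, 5, 15
Sum = 2 + 5 + 15 = 22.

22


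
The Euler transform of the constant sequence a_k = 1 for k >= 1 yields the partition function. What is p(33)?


The Euler transform converts the sequence a_k = 1 into the number of integer partitions.
Using the recurrence or dynamic programming:
p(33) = 10143

10143


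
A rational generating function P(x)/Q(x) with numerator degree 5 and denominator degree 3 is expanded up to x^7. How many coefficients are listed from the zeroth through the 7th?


Expanding up to x^7 gives the coefficients for x^0, x^1, ..., x^7.
That is 7 + 1 = 8 coefficients in total.

8


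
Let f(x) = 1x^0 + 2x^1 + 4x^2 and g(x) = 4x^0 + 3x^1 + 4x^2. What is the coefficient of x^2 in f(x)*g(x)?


Cauchy product at x^2:
1*4 + 2*3 + 4*4
= 26

26


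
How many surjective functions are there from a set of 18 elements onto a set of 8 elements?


By inclusion-exclusion on which target elements are missed, the number of surjections from an n-set onto a k-set is
surj(n, k) = sum_{j=0}^{k} (-1)^j C(k, j) (k - j)^n.
Equivalently surj(n, k) = k! * S(n, k), where S(n, k) is the Stirling number of the second kind.
For n = 18, k = 8:
S(18, 8) = 189036065010, so
surj = 8! * 189036065010 = 40320 * 189036065010 = 7621934141203200.

7621934141203200


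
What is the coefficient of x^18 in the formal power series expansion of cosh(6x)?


The Maclaurin series is cosh(t) = sum_{m>=0} t^(2m) / (2m)!, so substituting t = 6x, only even powers of x are nonzero, with coefficient of x^(2m) equal to 6^(2m) / (2m)!.
For x^18 the coefficient is 6^18/18! = 101559956668416/6402373705728000 = 236196/14889875.

236196/14889875


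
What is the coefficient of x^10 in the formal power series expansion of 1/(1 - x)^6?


The expansion 1/(1 - x)^r = sum_{k>=0} C(k + r - 1, r - 1) x^k follows from the multiset / negative-binomial theorem (or from repeated differentiation of the geometric series).
For r = 6 and k = 10:
C(15, 5) = 1307674368000 / (120 * 3628800) = 3003.

3003


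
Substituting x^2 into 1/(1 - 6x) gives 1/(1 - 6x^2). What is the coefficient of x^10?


The coefficient of x^(2m) in 1/(1 - 6x^2) is 6^m.
With n = 10 = 2*5, the coefficient is 6^5 = 7776.

7776


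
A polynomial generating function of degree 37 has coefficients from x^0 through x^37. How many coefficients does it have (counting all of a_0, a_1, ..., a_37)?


A polynomial of degree 37 takes the form a_0 + a_1 x + ... + a_37 x^37.
The number of coefficients is 37 + 1 = 38.

38


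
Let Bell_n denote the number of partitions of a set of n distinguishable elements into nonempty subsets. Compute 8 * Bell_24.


Bell_24 can be computed from the Bell triangle or from Dobinski's identity Bell_n = (1/e) * sum_{k>=0} k^n / k!.
Computing Bell_24 = 445958869294805289.
Then 8 * 445958869294805289 = 3567670954358442312.

3567670954358442312


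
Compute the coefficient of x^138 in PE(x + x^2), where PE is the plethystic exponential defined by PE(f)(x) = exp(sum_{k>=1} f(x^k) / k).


With f(x) = x + x^2, the exponent is sum_{k>=1} (x^k + x^(2k)) / k = -ln(1 - x) - ln(1 - x^2). Exponentiating:
PE(x + x^2) = 1 / ((1 - x)(1 - x^2)).
This is the generating function for partitions of n into parts of size 1 or 2. The number of 2's can be any j in 0..69, and the rest are 1's, so
[x^138] = floor(138/2) + 1 = 70.

70


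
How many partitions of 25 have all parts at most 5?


Using the generating function (1-x)^(-1)(1-x^2)^(-1)...(1-x^5)^(-1),
the coefficient of x^25 counts these restricted partitions.
Result = 377

377


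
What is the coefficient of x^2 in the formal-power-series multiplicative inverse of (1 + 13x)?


The inverse is 1/(1 + 13x). Apply the geometric identity 1/(1 - y) = sum_{k>=0} y^k with y = -13x:
1/(1 + 13x) = sum_{k>=0} (-13)^k x^k.
So the coefficient of x^2 is (-13)^2 = 169.

169


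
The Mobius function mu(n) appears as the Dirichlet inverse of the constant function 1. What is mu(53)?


53 = 53 (all distinct primes).
mu(53) = (-1)^1 = -1

-1


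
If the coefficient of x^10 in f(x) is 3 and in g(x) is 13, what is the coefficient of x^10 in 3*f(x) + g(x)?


Scalar multiplication scales coefficients: 3 * 3 = 9.
Then add the g coefficient: 9 + 13
= 22

22


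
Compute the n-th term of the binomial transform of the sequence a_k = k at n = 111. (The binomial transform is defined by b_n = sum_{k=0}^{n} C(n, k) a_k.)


With a_k = k, b_n = sum_{k=0}^{n} C(n, k) k. Using k * C(n, k) = n * C(n-1, k-1) gives b_n = n * sum_{k>=1} C(n-1, k-1) = n * 2^(n-1).
For n = 111: 111 * 2^110 = 111 * 1298074214633706907132624082305024 = 144086237824341466691721273135857664.

144086237824341466691721273135857664


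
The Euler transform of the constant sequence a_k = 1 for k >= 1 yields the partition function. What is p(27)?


The Euler transform converts the sequence a_k = 1 into the number of integer partitions.
Using the recurrence or dynamic programming:
p(27) = 3010

3010


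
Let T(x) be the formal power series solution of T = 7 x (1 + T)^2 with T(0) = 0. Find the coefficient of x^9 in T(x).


Apply the Lagrange inversion formula: if T = 7 x * phi(T) with phi(t) = (1 + t)^2, then [x^n] T = 7^n * (1/n) [t^(n-1)] phi(t)^n = 7^n * (1/n) [t^(n-1)] (1 + t)^(2n) = 7^n * (1/n) C(2n, n-1).
Using the identity C(2n, n-1) = C(2n, n) * n / (n+1), the unscaled factor equals C(2n, n) / (n+1) = C_n, the n-th Catalan number.
For n = 9: C_9 = C(18, 9) / 10 = 48620/10 = 4862.
With the 7^9 = 40353607 factor, the coefficient is 40353607 * 4862 = 196199237234.

196199237234


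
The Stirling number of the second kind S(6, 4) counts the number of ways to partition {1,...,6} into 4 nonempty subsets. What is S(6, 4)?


Using the explicit formula S(n,k) = (1/k!) sum_{j=0}^{k} (-1)^(k-j) C(k,j) j^n:
S(6, 4) = 65
Equivalently, S(n,k) is n! times the coefficient of x^n in the EGF (e^x - 1)^k / k!.

65


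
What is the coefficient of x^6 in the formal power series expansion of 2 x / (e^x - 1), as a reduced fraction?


The exponential generating function for Bernoulli numbers is
x / (e^x - 1) = sum_{k>=0} B_k x^k / k!.
So the coefficient of x^6 in 2 x / (e^x - 1) is 2 B_6 / 6!.
Computing: B_6 = 1/42, 6! = 720, giving
2 * 1/42 / 720 = 1/15120.

1/15120


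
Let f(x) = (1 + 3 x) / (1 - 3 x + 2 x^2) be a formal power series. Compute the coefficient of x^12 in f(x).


Write f(x) = sum_{k>=0} a_k x^k. Multiplying both sides by 1 - 3 x + 2 x^2 gives
(1 - 3 x + 2 x^2) sum_{k>=0} a_k x^k = 1 + 3 x.
Matching coefficients:
 x^0: a_0 = 1
 x^1: a_1 - 3 a_0 = 3  =>  a_1 = 3*1 + 3 = 6
 x^k (k >= 2): a_k = 3 a_{k-1} - 2 a_{k-2}.
Iterating: a_2 = 16, a_3 = 36, a_4 = 76, a_5 = 156, a_6 = 316, a_7 = 636, a_8 = 1276, a_9 = 2556, a_10 = 5116, a_11 = 10236, a_12 = 20476.
So the coefficient of x^12 is 20476.

20476


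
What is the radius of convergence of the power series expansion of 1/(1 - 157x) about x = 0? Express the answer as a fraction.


Expanding 1/(1 - 157x) = sum_{k>=0} 157^k x^k, the series converges when |157x| < 1, i.e., |x| < 1/157.
So the radius of convergence is 1/157 = 1/157.

1/157


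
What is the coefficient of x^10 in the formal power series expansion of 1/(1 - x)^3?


The expansion 1/(1 - x)^r = sum_{k>=0} C(k + r - 1, r - 1) x^k follows from the multiset / negative-binomial theorem (or from repeated differentiation of the geometric series).
For r = 3 and k = 10:
C(12, 2) = 479001600 / (2 * 3628800) = 66.

66


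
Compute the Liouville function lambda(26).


The Liouville function is lambda(k) = (-1)^Omega(k), where Omega(k) counts the prime factors of k with multiplicity.
Factoring: 26 = 2 * 13, so Omega(26) = 2.
lambda(26) = (-1)^2 = 1.

1


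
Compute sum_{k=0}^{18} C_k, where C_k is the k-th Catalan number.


C_0 through C_18: 1, 1, 2, 5, 14, 42, 132, 429, 1430, 4862, 16796, 58786, 208012, 742900, 2674440, 9694845, 35357670, 129644790, 477638700
Sum = 1 + 1 + 2 + 5 + 14 + 42 + 132 + 429 + 1430 + 4862 + 16796 + 58786 + 208012 + 742900 + 2674440 + 9694845 + 35357670 + 129644790 + 477638700
= 656043857

656043857


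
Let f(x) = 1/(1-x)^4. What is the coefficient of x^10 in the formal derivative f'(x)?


Differentiate: d/dx [ 1/(1-x)^r ] = r / (1-x)^(r+1).
Here r = 4, so f'(x) = 4 / (1-x)^5.
The expansion of 1/(1-x)^(r+1) has coefficient of x^n equal to C(n+r, r).
So the coefficient of x^10 in f'(x) is
4 * C(14, 4) = 4 * 1001 = 4004

4004


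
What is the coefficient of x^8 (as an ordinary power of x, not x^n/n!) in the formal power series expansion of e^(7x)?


The exponential series is e^y = sum_{k>=0} y^k / k!. Substituting y = 7x gives
e^(7x) = sum_{k>=0} 7^k x^k / k!.
So the coefficient of x^n is a^n/n! with a = 7, n = 8:
7^8 / 8! = 5764801/40320 = 823543/5760

823543/5760


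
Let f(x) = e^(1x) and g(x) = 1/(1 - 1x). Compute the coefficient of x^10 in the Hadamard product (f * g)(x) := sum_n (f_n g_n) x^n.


Expanding: f_k = 1^k/k! (from e^(1x)) and g_k = 1^k (from 1/(1 - 1x)). So the Hadamard coefficient (f * g)_k = 1^k 1^k / k! = (1)^k / k!.
For k = 10: 1^10/10! = 1/3628800 = 1/3628800.

1/3628800


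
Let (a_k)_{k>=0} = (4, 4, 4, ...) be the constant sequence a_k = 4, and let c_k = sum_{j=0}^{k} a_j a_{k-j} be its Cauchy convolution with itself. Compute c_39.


Since a_j = 4 for all j >= 0, the convolution sum becomes
c_k = sum_{j=0}^{k} 4 * 4 = 16 * (k + 1).
Equivalently, the generating function of (a_k) is 4/(1 - x) and its square is 16/(1 - x)^2 = sum_{k>=0} 16(k + 1) x^k.
For k = 39: 16 * 40 = 640.

640


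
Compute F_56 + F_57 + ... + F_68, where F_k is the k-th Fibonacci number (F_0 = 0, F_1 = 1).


Use the identity sum_{k=0}^{N} F_k = F_{N+2} - 1 (which follows from F_{k+2} - F_{k+1} = F_k). Then
sum_{k=56}^{68} F_k = (F_{70} - 1) - (F_{57} - 1) = F_{70} - F_{57}.
Computing: F_{70} = 190392490709135, F_{57} = 365435296162, so
Sum = 190392490709135 - 365435296162 = 190027055412973.

190027055412973


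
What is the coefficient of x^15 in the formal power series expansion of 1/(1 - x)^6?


The negative binomial / multiset identity is
1/(1 - x)^r = sum_{k>=0} C(k + r - 1, r - 1) x^k.
Here r = 6 and k = 15, so the coefficient is
C(15 + 5, 5) = C(20, 5)
= 15504

15504


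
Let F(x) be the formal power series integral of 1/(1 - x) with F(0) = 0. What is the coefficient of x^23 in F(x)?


1/(1 - x) = sum_{k>=0} x^k. Integrating termwise and using F(0) = 0 gives
F(x) = sum_{k>=0} x^(k+1) / (k+1) = sum_{m>=1} x^m / m = -ln(1 - x).
So the coefficient of x^23 is 1/23 = 1/23.

1/23


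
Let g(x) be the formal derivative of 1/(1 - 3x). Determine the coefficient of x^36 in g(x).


Differentiate termwise: d/dx sum_{k>=0} 3^k x^k = sum_{k>=1} k 3^k x^(k-1) = sum_{j>=0} (j+1) 3^(j+1) x^j.
Equivalently, d/dx [1/(1 - 3x)] = 3/(1 - 3x)^2.
For j = 36: 37 * 3^37 = 37 * 450283905890997363 = 16660504517966902431.

16660504517966902431


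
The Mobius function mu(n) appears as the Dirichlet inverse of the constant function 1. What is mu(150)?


150 has a squared prime factor, so mu(150) = 0.
Factorization reveals a repeated prime.

0


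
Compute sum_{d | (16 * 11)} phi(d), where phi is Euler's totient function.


First, 16 * 11 = 176. One classical identity is sum_{d | n} phi(d) = n (each k in [1, n] has a unique gcd with n, and among the k's with gcd(k, n) = n/d there are phi(d) of them). So the sum equals 176. We also verify directly:
Divisors of 176: 1, 2, 4, 8, 11, 16, 22, 44, 88, 176.
phi values: 1, 1, 2, 4, 10, 8, 10, 20, 40, 80.
Sum = 176.

176


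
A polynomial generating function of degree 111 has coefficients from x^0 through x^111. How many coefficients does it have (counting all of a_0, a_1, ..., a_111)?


A polynomial of degree 111 takes the form a_0 + a_1 x + ... + a_111 x^111.
The number of coefficients is 111 + 1 = 112.

112


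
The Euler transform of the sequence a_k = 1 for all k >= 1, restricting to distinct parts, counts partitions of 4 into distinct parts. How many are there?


Partitions of 4 into distinct parts can be computed via generating function.
Product (1+x)(1+x^2)(1+x^3)...
The coefficient of x^4 = 2

2


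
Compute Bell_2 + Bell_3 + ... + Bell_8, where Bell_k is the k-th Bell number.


Recall Bell_k counts set partitions of a k-set (with Bell_0 = 1 by convention).
Bell_2 through Bell_8: 2, 5, 15, 52, 203, 877, 4140
Sum = 2 + 5 + 15 + 52 + 203 + 877 + 4140 = 5294.

5294


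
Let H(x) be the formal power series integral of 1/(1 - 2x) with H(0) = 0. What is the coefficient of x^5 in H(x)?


1/(1 - 2x) = sum_{k>=0} 2^k x^k. Integrating termwise with H(0) = 0:
H(x) = sum_{k>=0} 2^k x^(k+1) / (k+1) = sum_{m>=1} 2^(m-1) x^m / m.
For m = 5: 2^4/5 = 16/5 = 16/5.

16/5


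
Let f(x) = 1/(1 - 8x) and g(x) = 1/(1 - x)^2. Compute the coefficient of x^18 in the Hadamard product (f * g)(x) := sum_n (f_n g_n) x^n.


f has coefficients f_k = 8^k. For g = 1/(1 - x)^2 the coefficient is g_k = C(k + 1, 1) = k + 1. The Hadamard coefficient is (f * g)_k = 8^k * (k + 1).
For k = 18: 8^18 * 19 = 18014398509481984 * 19 = 342273571680157696.

342273571680157696


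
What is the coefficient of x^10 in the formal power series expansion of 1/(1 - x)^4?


The expansion 1/(1 - x)^r = sum_{k>=0} C(k + r - 1, r - 1) x^k follows from the multiset / negative-binomial theorem (or from repeated differentiation of the geometric series).
For r = 4 and k = 10:
C(13, 3) = 6227020800 / (6 * 3628800) = 286.

286


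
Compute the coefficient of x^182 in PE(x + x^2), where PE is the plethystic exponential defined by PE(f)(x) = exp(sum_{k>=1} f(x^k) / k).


With f(x) = x + x^2, the exponent is sum_{k>=1} (x^k + x^(2k)) / k = -ln(1 - x) - ln(1 - x^2). Exponentiating:
PE(x + x^2) = 1 / ((1 - x)(1 - x^2)).
This is the generating function for partitions of n into parts of size 1 or 2. The number of 2's can be any j in 0..91, and the rest are 1's, so
[x^182] = floor(182/2) + 1 = 92.

92


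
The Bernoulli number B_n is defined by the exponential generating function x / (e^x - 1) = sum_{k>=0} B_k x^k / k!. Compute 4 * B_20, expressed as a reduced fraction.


Bernoulli numbers can also be computed recursively via B_0 = 1 and sum_{j=0}^{m} C(m+1, j) B_j = 0 for m >= 1. Odd-index Bernoulli numbers vanish for k >= 3.
Computing B_20 = -174611/330, so 4 * B_20 = 4 * -174611/330 = -349222/165.

-349222/165


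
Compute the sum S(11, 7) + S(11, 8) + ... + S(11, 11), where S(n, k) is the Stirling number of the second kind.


By definition, S(n, k) counts partitions of an n-set into exactly k nonempty blocks.
Computing row n = 11 for k = 7..11:
S(11, k): 63987, 11880, 1155, 55, 1
Sum = 77078.

77078


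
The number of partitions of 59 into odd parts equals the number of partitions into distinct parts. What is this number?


Computing partitions of 59 into odd parts (1, 3, 5, ...):
Using the generating function prod_{k>=0} 1/(1-x^(2k+1)),
the count is 9792

9792


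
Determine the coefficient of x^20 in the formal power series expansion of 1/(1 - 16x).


The geometric series identity gives 1/(1 - c x) = sum_{k>=0} c^k x^k, so the coefficient of x^k is c^k.
Here c = 16 and k = 20.
Computing: 16^20 = 1208925819614629174706176

1208925819614629174706176


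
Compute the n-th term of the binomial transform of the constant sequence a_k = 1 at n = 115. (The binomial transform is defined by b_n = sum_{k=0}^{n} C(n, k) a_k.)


With a_k = 1 for all k, b_n = sum_{k=0}^{n} C(n, k) = 2^n by the binomial theorem.
For n = 115: 2^115 = 41538374868278621028243970633760768.

41538374868278621028243970633760768


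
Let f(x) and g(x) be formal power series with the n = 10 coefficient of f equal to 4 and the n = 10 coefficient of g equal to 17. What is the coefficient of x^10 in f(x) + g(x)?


Addition of formal power series is termwise.
The coefficient of x^10 in f + g = 4 + 17
= 21

21


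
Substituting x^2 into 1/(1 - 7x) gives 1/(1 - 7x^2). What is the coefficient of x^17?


Since 1/(1 - 7x^2) only has even powers of x,
the coefficient of x^17 (odd) is 0.

0


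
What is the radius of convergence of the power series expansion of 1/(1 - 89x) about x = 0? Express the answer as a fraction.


Expanding 1/(1 - 89x) = sum_{k>=0} 89^k x^k, the series converges when |89x| < 1, i.e., |x| < 1/89.
So the radius of convergence is 1/89 = 1/89.

1/89


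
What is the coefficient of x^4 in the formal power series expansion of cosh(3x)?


The Maclaurin series is cosh(t) = sum_{m>=0} t^(2m) / (2m)!, so substituting t = 3x, only even powers of x are nonzero, with coefficient of x^(2m) equal to 3^(2m) / (2m)!.
For x^4 the coefficient is 3^4/4! = 81/24 = 27/8.

27/8


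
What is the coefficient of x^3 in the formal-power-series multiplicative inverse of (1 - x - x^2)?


Let the inverse be f(x) = sum_{k>=0} a_k x^k. From f(x) * (1 - x - x^2) = 1 and matching coefficients:
 x^0: a_0 = 1.
 x^1: a_1 - a_0 = 0, so a_1 = 1.
 x^k (k >= 2): a_k - a_{k-1} - a_{k-2} = 0, i.e. a_k = a_{k-1} + a_{k-2}.
This is the Fibonacci-type recurrence shifted so that a_0 = a_1 = 1.
Iterating: a_0=1, a_1=1, a_2=2, a_3=3
a_3 = 3.

3


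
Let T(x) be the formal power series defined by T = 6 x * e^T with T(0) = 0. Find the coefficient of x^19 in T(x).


Apply the Lagrange inversion formula: if T = 6 x * phi(T) with phi(t) = e^t, then
[x^n] T = 6^n * (1/n) [t^(n-1)] phi(t)^n = 6^n * (1/n) [t^(n-1)] e^(n t) = 6^n * (1/n) * n^(n-1) / (n-1)! = 6^n * n^(n-1) / n!.
When c = 1 this is the Cayley count of rooted labeled trees on n vertices, divided by n!.
For n = 19: 6^19 * 19^18 / 19! = 609359740010496 * 104127350297911241532841/121645100408832000 = 7766672725568034822660288264/14889875.

7766672725568034822660288264/14889875


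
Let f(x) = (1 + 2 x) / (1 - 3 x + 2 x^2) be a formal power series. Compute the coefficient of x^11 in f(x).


Write f(x) = sum_{k>=0} a_k x^k. Multiplying both sides by 1 - 3 x + 2 x^2 gives
(1 - 3 x + 2 x^2) sum_{k>=0} a_k x^k = 1 + 2 x.
Matching coefficients:
 x^0: a_0 = 1
 x^1: a_1 - 3 a_0 = 2  =>  a_1 = 3*1 + 2 = 5
 x^k (k >= 2): a_k = 3 a_{k-1} - 2 a_{k-2}.
Iterating: a_2 = 13, a_3 = 29, a_4 = 61, a_5 = 125, a_6 = 253, a_7 = 509, a_8 = 1021, a_9 = 2045, a_10 = 4093, a_11 = 8189.
So the coefficient of x^11 is 8189.

8189


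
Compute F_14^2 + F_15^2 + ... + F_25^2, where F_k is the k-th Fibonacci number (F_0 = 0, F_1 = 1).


There is a standard identity sum_{k=0}^{N} F_k^2 = F_N * F_{N+1} (proved inductively from the telescoping relation F_k^2 = F_k F_{k+1} - F_{k-1} F_k). Then
sum_{k=14}^{25} F_k^2 = F_25 F_26 - F_13 F_14.
Computing: F_25 = 75025, F_26 = 121393, F_13 = 233, F_14 = 377.
Sum = 75025 * 121393 - 233 * 377 = 9107421984.

9107421984


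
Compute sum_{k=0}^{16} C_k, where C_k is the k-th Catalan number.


C_0 through C_16: 1, 1, 2, 5, 14, 42, 132, 429, 1430, 4862, 16796, 58786, 208012, 742900, 2674440, 9694845, 35357670
Sum = 1 + 1 + 2 + 5 + 14 + 42 + 132 + 429 + 1430 + 4862 + 16796 + 58786 + 208012 + 742900 + 2674440 + 9694845 + 35357670
= 48760367

48760367


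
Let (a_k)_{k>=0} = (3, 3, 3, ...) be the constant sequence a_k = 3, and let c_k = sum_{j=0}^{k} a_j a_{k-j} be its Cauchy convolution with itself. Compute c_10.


Since a_j = 3 for all j >= 0, the convolution sum becomes
c_k = sum_{j=0}^{k} 3 * 3 = 9 * (k + 1).
Equivalently, the generating function of (a_k) is 3/(1 - x) and its square is 9/(1 - x)^2 = sum_{k>=0} 9(k + 1) x^k.
For k = 10: 9 * 11 = 99.

99


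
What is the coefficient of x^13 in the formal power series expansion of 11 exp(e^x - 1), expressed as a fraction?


exp(e^x - 1) is the exponential generating function for the Bell numbers Bell_k: exp(e^x - 1) = sum_{k>=0} Bell_k x^k / k!.
So the coefficient of x^13 in 11 exp(e^x - 1) is 11 Bell_13 / 13!.
Computing: Bell_13 = 27644437 and 13! = 6227020800, giving
11 * 27644437/6227020800 = 27644437/566092800.

27644437/566092800


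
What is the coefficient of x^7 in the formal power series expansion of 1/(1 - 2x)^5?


The general identity 1/(1 - c x)^r = sum_{k>=0} c^k C(k + r - 1, r - 1) x^k follows by substituting y = c x into 1/(1 - y)^r = sum_{k>=0} C(k + r - 1, r - 1) y^k.
For c = 2, r = 5, k = 7:
2^7 * C(11, 4) = 128 * 330 = 42240.

42240


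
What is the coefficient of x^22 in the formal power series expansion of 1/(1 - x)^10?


The negative binomial / multiset identity is
1/(1 - x)^r = sum_{k>=0} C(k + r - 1, r - 1) x^k.
Here r = 10 and k = 22, so the coefficient is
C(22 + 9, 9) = C(31, 9)
= 20160075

20160075


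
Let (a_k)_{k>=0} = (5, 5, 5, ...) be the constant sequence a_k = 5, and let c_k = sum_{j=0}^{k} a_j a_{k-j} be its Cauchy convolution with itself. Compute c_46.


Since a_j = 5 for all j >= 0, the convolution sum becomes
c_k = sum_{j=0}^{k} 5 * 5 = 25 * (k + 1).
Equivalently, the generating function of (a_k) is 5/(1 - x) and its square is 25/(1 - x)^2 = sum_{k>=0} 25(k + 1) x^k.
For k = 46: 25 * 47 = 1175.

1175


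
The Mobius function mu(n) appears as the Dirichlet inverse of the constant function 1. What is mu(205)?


205 = 5 * 41 (all distinct primes).
mu(205) = (-1)^2 = 1

1


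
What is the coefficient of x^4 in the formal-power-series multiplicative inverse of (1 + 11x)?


The inverse is 1/(1 + 11x). Apply the geometric identity 1/(1 - y) = sum_{k>=0} y^k with y = -11x:
1/(1 + 11x) = sum_{k>=0} (-11)^k x^k.
So the coefficient of x^4 is (-11)^4 = 14641.

14641


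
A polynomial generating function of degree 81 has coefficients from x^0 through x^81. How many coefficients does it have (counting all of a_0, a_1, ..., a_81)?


A polynomial of degree 81 takes the form a_0 + a_1 x + ... + a_81 x^81.
The number of coefficients is 81 + 1 = 82.

82


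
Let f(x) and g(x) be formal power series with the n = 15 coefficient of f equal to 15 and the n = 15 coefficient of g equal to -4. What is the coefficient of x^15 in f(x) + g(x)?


Addition of formal power series is termwise.
The coefficient of x^15 in f + g = 15 + -4
= 11

11


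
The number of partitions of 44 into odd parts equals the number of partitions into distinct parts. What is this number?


Computing partitions of 44 into odd parts (1, 3, 5, ...):
Using the generating function prod_{k>=0} 1/(1-x^(2k+1)),
the count is 1816

1816


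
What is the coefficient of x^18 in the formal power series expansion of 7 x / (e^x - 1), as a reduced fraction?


The exponential generating function for Bernoulli numbers is
x / (e^x - 1) = sum_{k>=0} B_k x^k / k!.
So the coefficient of x^18 in 7 x / (e^x - 1) is 7 B_18 / 18!.
Computing: B_18 = 43867/798, 18! = 6402373705728000, giving
7 * 43867/798 / 6402373705728000 = 43867/729870602452992000.

43867/729870602452992000


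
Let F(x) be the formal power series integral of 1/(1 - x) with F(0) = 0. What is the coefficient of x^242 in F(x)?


1/(1 - x) = sum_{k>=0} x^k. Integrating termwise and using F(0) = 0 gives
F(x) = sum_{k>=0} x^(k+1) / (k+1) = sum_{m>=1} x^m / m = -ln(1 - x).
So the coefficient of x^242 is 1/242 = 1/242.

1/242


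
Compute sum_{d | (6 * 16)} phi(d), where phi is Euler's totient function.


First, 6 * 16 = 96. One classical identity is sum_{d | n} phi(d) = n (each k in [1, n] has a unique gcd with n, and among the k's with gcd(k, n) = n/d there are phi(d) of them). So the sum equals 96. We also verify directly:
Divisors of 96: 1, 2, 3, 4, 6, 8, 12, 16, 24, 32, 48, 96.
phi values: 1, 1, 2, 2, 2, 4, 4, 8, 8, 16, 16, 32.
Sum = 96.

96


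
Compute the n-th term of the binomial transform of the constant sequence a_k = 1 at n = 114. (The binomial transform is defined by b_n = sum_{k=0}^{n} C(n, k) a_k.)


With a_k = 1 for all k, b_n = sum_{k=0}^{n} C(n, k) = 2^n by the binomial theorem.
For n = 114: 2^114 = 20769187434139310514121985316880384.

20769187434139310514121985316880384


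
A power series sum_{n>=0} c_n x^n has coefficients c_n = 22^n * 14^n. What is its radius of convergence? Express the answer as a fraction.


By the root test (Cauchy-Hadamard), the radius is R = 1 / limsup_n |c_n|^(1/n).
Here |c_n|^(1/n) = (22^n * 14^n)^(1/n) = 22 * 14 = 308 for all n.
So R = 1/308 = 1/308.

1/308


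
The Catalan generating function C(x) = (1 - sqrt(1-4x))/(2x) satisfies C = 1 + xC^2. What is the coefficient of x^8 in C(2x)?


Substituting x -> 2x scales the n-th coefficient by 2^n, so [x^8] C(2x) = 2^8 * C_8.
C_8 = C(2*8, 8)/(9) = 12870/9 = 1430.
So 2^8 * 1430 = 256 * 1430 = 366080.

366080


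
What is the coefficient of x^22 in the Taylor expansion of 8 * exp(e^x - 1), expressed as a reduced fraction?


exp(e^x - 1) = sum_{k>=0} Bell_k x^k / k!, where Bell_k is the k-th Bell number.
So the coefficient of x^22 is 8 * Bell_22 / 22!.
Computing: Bell_22 = 4506715738447323 and 22! = 1124000727777607680000, giving
8 * 4506715738447323/1124000727777607680000 = 88366975263673/2754903744552960000.

88366975263673/2754903744552960000


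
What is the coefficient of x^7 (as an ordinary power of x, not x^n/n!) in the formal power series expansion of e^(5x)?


The exponential series is e^y = sum_{k>=0} y^k / k!. Substituting y = 5x gives
e^(5x) = sum_{k>=0} 5^k x^k / k!.
So the coefficient of x^n is a^n/n! with a = 5, n = 7:
5^7 / 7! = 78125/5040 = 15625/1008

15625/1008


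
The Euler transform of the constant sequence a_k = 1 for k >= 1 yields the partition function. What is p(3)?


The Euler transform converts the sequence a_k = 1 into the number of integer partitions.
Using the recurrence or dynamic programming:
p(3) = 3

3


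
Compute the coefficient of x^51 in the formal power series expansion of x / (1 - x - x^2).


Let f(x) = sum_{k>=0} a_k x^k. Multiplying f(x) * (1 - x - x^2) = x and matching coefficients gives a_0 = 0, a_1 = 1, and a_k = a_{k-1} + a_{k-2} for k >= 2. These are the Fibonacci numbers F_k.
Iterating from F_0 = 0, F_1 = 1:
F_0=0, F_1=1, F_2=1, F_3=2, F_4=3, F_5=5, F_6=8, F_7=13, F_8=21, F_9=34, ...
F_51 = 20365011074.

20365011074


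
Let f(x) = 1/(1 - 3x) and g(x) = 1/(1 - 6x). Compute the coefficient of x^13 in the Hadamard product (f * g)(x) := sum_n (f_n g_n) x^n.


f has coefficients f_k = 3^k and g has coefficients g_k = 6^k, so the Hadamard product has coefficient (f*g)_k = 3^k * 6^k = 18^k.
For k = 13: 18^13 = 20822964865671168.

20822964865671168


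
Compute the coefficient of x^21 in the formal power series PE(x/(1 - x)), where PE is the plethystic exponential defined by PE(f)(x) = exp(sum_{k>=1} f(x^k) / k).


For f(x) = x/(1 - x) we have
sum_{k>=1} f(x^k) / k = sum_{k>=1} (1/k) * x^k / (1 - x^k) = sum_{k, m >= 1} x^(k m) / k,
which after exponentiating simplifies to
PE(x/(1 - x)) = prod_{k>=1} 1 / (1 - x^k).
This is the generating function for the partition function p(n), so the coefficient of x^21 is p(21).
Computing p(21) by dynamic programming over parts 1, 2, ..., 21: p(21) = 792.

792


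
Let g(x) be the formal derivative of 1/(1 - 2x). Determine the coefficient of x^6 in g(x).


Differentiate termwise: d/dx sum_{k>=0} 2^k x^k = sum_{k>=1} k 2^k x^(k-1) = sum_{j>=0} (j+1) 2^(j+1) x^j.
Equivalently, d/dx [1/(1 - 2x)] = 2/(1 - 2x)^2.
For j = 6: 7 * 2^7 = 7 * 128 = 896.

896


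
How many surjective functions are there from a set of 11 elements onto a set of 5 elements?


By inclusion-exclusion on which target elements are missed, the number of surjections from an n-set onto a k-set is
surj(n, k) = sum_{j=0}^{k} (-1)^j C(k, j) (k - j)^n.
Equivalently surj(n, k) = k! * S(n, k), where S(n, k) is the Stirling number of the second kind.
For n = 11, k = 5:
S(11, 5) = 246730, so
surj = 5! * 246730 = 120 * 246730 = 29607600.

29607600


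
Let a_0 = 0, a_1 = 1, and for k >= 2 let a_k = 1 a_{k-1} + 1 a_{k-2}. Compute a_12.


Iterating the recurrence forward:
a_0 = 0
a_1 = 1
a_2 = 1*1 + 1*0 = 1
a_3 = 1*1 + 1*1 = 2
a_4 = 1*2 + 1*1 = 3
a_5 = 1*3 + 1*2 = 5
a_6 = 1*5 + 1*3 = 8
a_7 = 1*8 + 1*5 = 13
a_8 = 1*13 + 1*8 = 21
a_9 = 1*21 + 1*13 = 34
a_10 = 1*34 + 1*21 = 55
a_11 = 1*55 + 1*34 = 89
a_12 = 1*89 + 1*55 = 144
So a_12 = 144.

144


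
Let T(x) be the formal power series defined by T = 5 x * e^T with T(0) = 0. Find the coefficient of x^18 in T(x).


Apply the Lagrange inversion formula: if T = 5 x * phi(T) with phi(t) = e^t, then
[x^n] T = 5^n * (1/n) [t^(n-1)] phi(t)^n = 5^n * (1/n) [t^(n-1)] e^(n t) = 5^n * (1/n) * n^(n-1) / (n-1)! = 5^n * n^(n-1) / n!.
When c = 1 this is the Cayley count of rooted labeled trees on n vertices, divided by n!.
For n = 18: 5^18 * 18^17 / 18! = 3814697265625 * 2185911559738696531968/6402373705728000 = 155143177998596191406250/119119.

155143177998596191406250/119119
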